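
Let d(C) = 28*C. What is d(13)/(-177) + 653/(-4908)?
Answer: -634031/289572 ≈ -2.1895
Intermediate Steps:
d(13)/(-177) + 653/(-4908) = (28*13)/(-177) + 653/(-4908) = 364*(-1/177) + 653*(-1/4908) = -364/177 - 653/4908 = -634031/289572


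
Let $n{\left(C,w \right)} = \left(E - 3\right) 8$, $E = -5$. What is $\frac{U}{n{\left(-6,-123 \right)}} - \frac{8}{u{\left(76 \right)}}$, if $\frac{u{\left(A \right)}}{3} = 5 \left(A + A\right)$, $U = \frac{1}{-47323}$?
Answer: $- \frac{3028387}{863171520} \approx -0.0035084$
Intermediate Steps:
$n{\left(C,w \right)} = -64$ ($n{\left(C,w \right)} = \left(-5 - 3\right) 8 = \left(-8\right) 8 = -64$)
$U = - \frac{1}{47323} \approx -2.1131 \cdot 10^{-5}$
$u{\left(A \right)} = 30 A$ ($u{\left(A \right)} = 3 \cdot 5 \left(A + A\right) = 3 \cdot 5 \cdot 2 A = 3 \cdot 10 A = 30 A$)
$\frac{U}{n{\left(-6,-123 \right)}} - \frac{8}{u{\left(76 \right)}} = - \frac{1}{47323 \left(-64\right)} - \frac{8}{30 \cdot 76} = \left(- \frac{1}{47323}\right) \left(- \frac{1}{64}\right) - \frac{8}{2280} = \frac{1}{3028672} - \frac{1}{285} = - \frac{3028387}{863171520}$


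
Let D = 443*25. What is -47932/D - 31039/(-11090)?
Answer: -37561791/24564350 ≈ -1.5291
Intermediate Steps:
D = 11075
-47932/D - 31039/(-11090) = -47932/11075 - 31039/(-11090) = -47932*1/11075 - 31039*(-1/11090) = -47932/11075 + 31039/11090 = -37561791/24564350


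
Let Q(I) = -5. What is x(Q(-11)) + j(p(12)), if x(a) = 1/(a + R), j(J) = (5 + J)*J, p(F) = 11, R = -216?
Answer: 38895/221 ≈ 176.00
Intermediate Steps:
j(J) = J*(5 + J)
x(a) = 1/(-216 + a) (x(a) = 1/(a - 216) = 1/(-216 + a))
x(Q(-11)) + j(p(12)) = 1/(-216 - 5) + 11*(5 + 11) = 1/(-221) + 11*16 = -1/221 + 176 = 38895/221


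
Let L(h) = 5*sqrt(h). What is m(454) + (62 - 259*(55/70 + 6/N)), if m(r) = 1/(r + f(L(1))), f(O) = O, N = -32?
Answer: -682517/7344 ≈ -92.935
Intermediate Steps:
m(r) = 1/(5 + r) (m(r) = 1/(r + 5*sqrt(1)) = 1/(r + 5*1) = 1/(r + 5) = 1/(5 + r))
m(454) + (62 - 259*(55/70 + 6/N)) = 1/(5 + 454) + (62 - 259*(55/70 + 6/(-32))) = 1/459 + (62 - 259*(55*(1/70) + 6*(-1/32))) = 1/459 + (62 - 259*(11/14 - 3/16)) = 1/459 + (62 - 259*67/112) = 1/459 + (62 - 2479/16) = 1/459 - 1487/16 = -682517/7344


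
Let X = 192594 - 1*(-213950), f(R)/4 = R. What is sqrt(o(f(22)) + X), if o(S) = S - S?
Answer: 4*sqrt(25409) ≈ 637.61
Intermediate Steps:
f(R) = 4*R
o(S) = 0
X = 406544 (X = 192594 + 213950 = 406544)
sqrt(o(f(22)) + X) = sqrt(0 + 406544) = sqrt(406544) = 4*sqrt(25409)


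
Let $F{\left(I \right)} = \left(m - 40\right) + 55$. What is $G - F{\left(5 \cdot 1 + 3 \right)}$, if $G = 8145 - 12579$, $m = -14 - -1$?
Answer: $-4436$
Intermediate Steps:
$m = -13$ ($m = -14 + 1 = -13$)
$F{\left(I \right)} = 2$ ($F{\left(I \right)} = \left(-13 - 40\right) + 55 = -53 + 55 = 2$)
$G = -4434$
$G - F{\left(5 \cdot 1 + 3 \right)} = -4434 - 2 = -4436$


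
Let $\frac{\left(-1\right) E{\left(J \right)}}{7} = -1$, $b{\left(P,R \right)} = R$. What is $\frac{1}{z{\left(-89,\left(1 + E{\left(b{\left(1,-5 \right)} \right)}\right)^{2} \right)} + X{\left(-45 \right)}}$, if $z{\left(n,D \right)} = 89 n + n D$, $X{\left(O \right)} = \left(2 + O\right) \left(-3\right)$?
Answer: $- \frac{1}{13488} \approx -7.414 \cdot 10^{-5}$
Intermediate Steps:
$E{\left(J \right)} = 7$ ($E{\left(J \right)} = \left(-7\right) \left(-1\right) = 7$)
$X{\left(O \right)} = -6 - 3 O$
$z{\left(n,D \right)} = 89 n + D n$
$\frac{1}{z{\left(-89,\left(1 + E{\left(b{\left(1,-5 \right)} \right)}\right)^{2} \right)} + X{\left(-45 \right)}} = \frac{1}{- 89 \left(89 + \left(1 + 7\right)^{2}\right) - -129} = \frac{1}{- 89 \left(89 + 8^{2}\right) + \left(-6 + 135\right)} = \frac{1}{- 89 \left(89 + 64\right) + 129} = \frac{1}{\left(-89\right) 153 + 129} = \frac{1}{-13617 + 129} = \frac{1}{-13488} = - \frac{1}{13488}$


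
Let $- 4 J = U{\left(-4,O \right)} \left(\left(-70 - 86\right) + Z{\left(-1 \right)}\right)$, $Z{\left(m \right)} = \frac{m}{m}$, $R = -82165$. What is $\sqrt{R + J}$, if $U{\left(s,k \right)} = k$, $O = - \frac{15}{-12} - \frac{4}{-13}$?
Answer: $\frac{i \sqrt{222010945}}{52} \approx 286.54 i$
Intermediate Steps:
$Z{\left(m \right)} = 1$
$O = \frac{81}{52}$ ($O = \left(-15\right) \left(- \frac{1}{12}\right) - - \frac{4}{13} = \frac{5}{4} + \frac{4}{13} = \frac{81}{52} \approx 1.5577$)
$J = \frac{12555}{208}$ ($J = - \frac{\frac{81}{52} \left(\left(-70 - 86\right) + 1\right)}{4} = - \frac{\frac{81}{52} \left(-156 + 1\right)}{4} = - \frac{\frac{81}{52} \left(-155\right)}{4} = \left(- \frac{1}{4}\right) \left(- \frac{12555}{52}\right) = \frac{12555}{208} \approx 60.361$)
$\sqrt{R + J} = \sqrt{-82165 + \frac{12555}{208}} = \sqrt{- \frac{17077765}{208}} = \frac{i \sqrt{222010945}}{52}$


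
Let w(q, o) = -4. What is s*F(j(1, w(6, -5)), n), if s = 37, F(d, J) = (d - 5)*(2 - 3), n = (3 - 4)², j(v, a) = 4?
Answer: 37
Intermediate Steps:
n = 1 (n = (-1)² = 1)
F(d, J) = 5 - d (F(d, J) = (-5 + d)*(-1) = 5 - d)
s*F(j(1, w(6, -5)), n) = 37*(5 - 1*4) = 37*(5 - 4) = 37*1 = 37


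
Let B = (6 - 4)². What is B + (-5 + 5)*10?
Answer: 4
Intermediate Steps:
B = 4 (B = 2² = 4)
B + (-5 + 5)*10 = 4 + (-5 + 5)*10 = 4 + 0*10 = 4 + 0 = 4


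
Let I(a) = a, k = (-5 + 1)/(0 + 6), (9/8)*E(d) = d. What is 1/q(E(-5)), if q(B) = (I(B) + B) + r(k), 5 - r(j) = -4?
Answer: 9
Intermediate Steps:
E(d) = 8*d/9
k = -⅔ (k = -4/6 = -4*⅙ = -⅔ ≈ -0.66667)
r(j) = 9 (r(j) = 5 - 1*(-4) = 5 + 4 = 9)
q(B) = 9 + 2*B (q(B) = (B + B) + 9 = 2*B + 9 = 9 + 2*B)
1/q(E(-5)) = 1/(9 + 2*((8/9)*(-5))) = 1/(9 + 2*(-40/9)) = 1/(9 - 80/9) = 1/(⅑) = 9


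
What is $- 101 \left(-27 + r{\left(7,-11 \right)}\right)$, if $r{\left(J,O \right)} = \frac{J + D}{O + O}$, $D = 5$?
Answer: $\frac{30603}{11} \approx 2782.1$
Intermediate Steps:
$r{\left(J,O \right)} = \frac{5 + J}{2 O}$ ($r{\left(J,O \right)} = \frac{J + 5}{O + O} = \frac{5 + J}{2 O}$)
$- 101 \left(-27 + r{\left(7,-11 \right)}\right) = - 101 \left(-27 + \frac{5 + 7}{2 \left(-11\right)}\right) = - 101 \left(-27 + \frac{1}{2} \left(- \frac{1}{11}\right) 12\right) = - 101 \left(-27 - \frac{6}{11}\right) = \left(-101\right) \left(- \frac{303}{11}\right) = \frac{30603}{11}$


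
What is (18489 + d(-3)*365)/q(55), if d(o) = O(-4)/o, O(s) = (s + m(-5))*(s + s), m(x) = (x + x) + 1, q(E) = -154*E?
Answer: -2501/3630 ≈ -0.68898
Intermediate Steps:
m(x) = 1 + 2*x (m(x) = 2*x + 1 = 1 + 2*x)
O(s) = 2*s*(-9 + s) (O(s) = (s + (1 + 2*(-5)))*(s + s) = (s + (1 - 10))*(2*s) = (s - 9)*(2*s) = (-9 + s)*(2*s) = 2*s*(-9 + s))
d(o) = 104/o (d(o) = (2*(-4)*(-9 - 4))/o = (2*(-4)*(-13))/o = 104/o)
(18489 + d(-3)*365)/q(55) = (18489 + (104/(-3))*365)/((-154*55)) = (18489 + (104*(-⅓))*365)/(-8470) = (18489 - 104/3*365)*(-1/8470) = (18489 - 37960/3)*(-1/8470) = (17507/3)*(-1/8470) = -2501/3630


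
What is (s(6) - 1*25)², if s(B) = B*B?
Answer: 121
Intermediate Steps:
s(B) = B²
(s(6) - 1*25)² = (6² - 1*25)² = (36 - 25)² = 11² = 121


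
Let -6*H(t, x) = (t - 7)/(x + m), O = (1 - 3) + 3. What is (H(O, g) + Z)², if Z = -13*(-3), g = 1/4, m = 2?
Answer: 126025/81 ≈ 1555.9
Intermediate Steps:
g = ¼ ≈ 0.25000
O = 1 (O = -2 + 3 = 1)
H(t, x) = -(-7 + t)/(6*(2 + x)) (H(t, x) = -(t - 7)/(6*(x + 2)) = -(-7 + t)/(6*(2 + x)))
Z = 39
(H(O, g) + Z)² = ((7 - 1*1)/(6*(2 + ¼)) + 39)² = ((7 - 1)/(6*(9/4)) + 39)² = ((⅙)*(4/9)*6 + 39)² = (4/9 + 39)² = (355/9)² = 126025/81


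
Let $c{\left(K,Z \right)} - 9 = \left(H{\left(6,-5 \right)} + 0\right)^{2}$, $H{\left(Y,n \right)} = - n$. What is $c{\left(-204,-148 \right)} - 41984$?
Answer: $-41950$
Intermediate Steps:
$c{\left(K,Z \right)} = 34$ ($c{\left(K,Z \right)} = 9 + \left(\left(-1\right) \left(-5\right) + 0\right)^{2} = 9 + \left(5 + 0\right)^{2} = 9 + 5^{2} = 9 + 25 = 34$)
$c{\left(-204,-148 \right)} - 41984 = 34 - 41984 = -41950$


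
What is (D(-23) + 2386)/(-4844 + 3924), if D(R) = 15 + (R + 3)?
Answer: -2381/920 ≈ -2.5880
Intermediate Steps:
D(R) = 18 + R (D(R) = 15 + (3 + R) = 18 + R)
(D(-23) + 2386)/(-4844 + 3924) = ((18 - 23) + 2386)/(-4844 + 3924) = (-5 + 2386)/(-920) = 2381*(-1/920) = -2381/920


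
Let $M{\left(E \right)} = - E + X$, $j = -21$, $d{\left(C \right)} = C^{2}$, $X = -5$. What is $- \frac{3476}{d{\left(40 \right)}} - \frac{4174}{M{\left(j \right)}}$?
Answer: $- \frac{105219}{400} \approx -263.05$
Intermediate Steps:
$M{\left(E \right)} = -5 - E$ ($M{\left(E \right)} = - E - 5 = -5 - E$)
$- \frac{3476}{d{\left(40 \right)}} - \frac{4174}{M{\left(j \right)}} = - \frac{3476}{40^{2}} - \frac{4174}{-5 - -21} = - \frac{3476}{1600} - \frac{4174}{-5 + 21} = \left(-3476\right) \frac{1}{1600} - \frac{4174}{16} = - \frac{869}{400} - \frac{2087}{8} = - \frac{105219}{400}$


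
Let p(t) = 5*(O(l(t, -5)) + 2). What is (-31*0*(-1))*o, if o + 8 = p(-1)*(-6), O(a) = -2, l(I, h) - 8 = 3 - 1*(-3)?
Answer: 0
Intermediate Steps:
l(I, h) = 14 (l(I, h) = 8 + (3 - 1*(-3)) = 8 + (3 + 3) = 8 + 6 = 14)
p(t) = 0 (p(t) = 5*(-2 + 2) = 5*0 = 0)
o = -8 (o = -8 + 0*(-6) = -8 + 0 = -8)
(-31*0*(-1))*o = -31*0*(-1)*(-8) = -0*(-8) = -31*0*(-8) = 0*(-8) = 0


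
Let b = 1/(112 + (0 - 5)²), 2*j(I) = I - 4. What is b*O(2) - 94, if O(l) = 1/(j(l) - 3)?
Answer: -51513/548 ≈ -94.002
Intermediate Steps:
j(I) = -2 + I/2 (j(I) = (I - 4)/2 = (-4 + I)/2 = -2 + I/2)
O(l) = 1/(-5 + l/2) (O(l) = 1/((-2 + l/2) - 3) = 1/(-5 + l/2))
b = 1/137 (b = 1/(112 + (-5)²) = 1/(112 + 25) = 1/137 ≈ 0.0072993)
b*O(2) - 94 = (2/(-10 + 2))/137 - 94 = (2/(-8))/137 - 94 = (2*(-⅛))/137 - 94 = (1/137)*(-¼) - 94 = -1/548 - 94 = -51513/548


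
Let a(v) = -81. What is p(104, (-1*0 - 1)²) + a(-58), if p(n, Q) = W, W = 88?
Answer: 7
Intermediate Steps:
p(n, Q) = 88
p(104, (-1*0 - 1)²) + a(-58) = 88 - 81 = 7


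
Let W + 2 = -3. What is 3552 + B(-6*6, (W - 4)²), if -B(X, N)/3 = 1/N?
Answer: 95903/27 ≈ 3552.0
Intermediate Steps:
W = -5 (W = -2 - 3 = -5)
B(X, N) = -3/N
3552 + B(-6*6, (W - 4)²) = 3552 - 3/(-5 - 4)² = 3552 - 3/((-9)²) = 3552 - 3/81 = 3552 - 3*1/81 = 3552 - 1/27 = 95903/27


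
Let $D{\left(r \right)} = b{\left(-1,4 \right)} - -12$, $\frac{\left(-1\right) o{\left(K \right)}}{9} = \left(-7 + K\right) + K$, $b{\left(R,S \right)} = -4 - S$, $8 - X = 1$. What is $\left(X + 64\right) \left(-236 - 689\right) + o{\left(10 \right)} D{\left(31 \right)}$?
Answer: $-66143$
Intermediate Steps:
$X = 7$ ($X = 8 - 1 = 7$)
$o{\left(K \right)} = 63 - 18 K$ ($o{\left(K \right)} = - 9 \left(\left(-7 + K\right) + K\right) = - 9 \left(-7 + 2 K\right) = 63 - 18 K$)
$D{\left(r \right)} = 4$ ($D{\left(r \right)} = \left(-4 - 4\right) - -12 = \left(-4 - 4\right) + 12 = -8 + 12 = 4$)
$\left(X + 64\right) \left(-236 - 689\right) + o{\left(10 \right)} D{\left(31 \right)} = \left(7 + 64\right) \left(-236 - 689\right) + \left(63 - 180\right) 4 = 71 \left(-925\right) + \left(63 - 180\right) 4 = -65675 - 468 = -66143$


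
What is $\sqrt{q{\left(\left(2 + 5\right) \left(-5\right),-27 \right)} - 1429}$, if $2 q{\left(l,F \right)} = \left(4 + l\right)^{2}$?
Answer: $\frac{i \sqrt{3794}}{2} \approx 30.798 i$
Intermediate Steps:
$q{\left(l,F \right)} = \frac{\left(4 + l\right)^{2}}{2}$
$\sqrt{q{\left(\left(2 + 5\right) \left(-5\right),-27 \right)} - 1429} = \sqrt{\frac{\left(4 + \left(2 + 5\right) \left(-5\right)\right)^{2}}{2} - 1429} = \sqrt{\frac{\left(4 + 7 \left(-5\right)\right)^{2}}{2} - 1429} = \sqrt{\frac{\left(4 - 35\right)^{2}}{2} - 1429} = \sqrt{\frac{\left(-31\right)^{2}}{2} - 1429} = \sqrt{\frac{1}{2} \cdot 961 - 1429} = \sqrt{\frac{961}{2} - 1429} = \sqrt{- \frac{1897}{2}} = \frac{i \sqrt{3794}}{2}$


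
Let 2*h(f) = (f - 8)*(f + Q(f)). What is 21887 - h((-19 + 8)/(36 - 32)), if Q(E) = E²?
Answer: 2804847/128 ≈ 21913.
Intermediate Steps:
h(f) = (-8 + f)*(f + f²)/2 (h(f) = ((f - 8)*(f + f²))/2 = ((-8 + f)*(f + f²))/2 = (-8 + f)*(f + f²)/2)
21887 - h((-19 + 8)/(36 - 32)) = 21887 - (-19 + 8)/(36 - 32)*(-8 + ((-19 + 8)/(36 - 32))² - 7*(-19 + 8)/(36 - 32))/2 = 21887 - (-11/4)*(-8 + (-11/4)² - (-77)/4)/2 = 21887 - (-11*¼)*(-8 + (-11*¼)² - (-77)/4)/2 = 21887 - (-11)*(-8 + (-11/4)² - 7*(-11/4))/(2*4) = 21887 - (-11)*(-8 + 121/16 + 77/4)/(2*4) = 21887 - (-11)*301/(2*4*16) = 21887 - 1*(-3311/128) = 21887 + 3311/128 = 2804847/128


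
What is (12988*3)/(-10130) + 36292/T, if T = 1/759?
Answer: 139518586338/5065 ≈ 2.7546e+7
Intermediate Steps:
T = 1/759 ≈ 0.0013175
(12988*3)/(-10130) + 36292/T = (12988*3)/(-10130) + 36292/(1/759) = 38964*(-1/10130) + 36292*759 = -19482/5065 + 27545628 = 139518586338/5065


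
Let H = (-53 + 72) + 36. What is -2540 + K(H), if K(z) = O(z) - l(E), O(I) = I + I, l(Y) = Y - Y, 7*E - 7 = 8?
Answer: -2430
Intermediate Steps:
E = 15/7 (E = 1 + (⅐)*8 = 1 + 8/7 = 15/7 ≈ 2.1429)
H = 55 (H = 19 + 36 = 55)
l(Y) = 0
O(I) = 2*I
K(z) = 2*z (K(z) = 2*z - 1*0 = 2*z + 0 = 2*z)
-2540 + K(H) = -2540 + 2*55 = -2540 + 110 = -2430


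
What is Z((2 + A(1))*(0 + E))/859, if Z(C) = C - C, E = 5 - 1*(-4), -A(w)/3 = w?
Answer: 0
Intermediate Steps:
A(w) = -3*w
E = 9 (E = 5 + 4 = 9)
Z(C) = 0
Z((2 + A(1))*(0 + E))/859 = 0/859 = (1/859)*0 = 0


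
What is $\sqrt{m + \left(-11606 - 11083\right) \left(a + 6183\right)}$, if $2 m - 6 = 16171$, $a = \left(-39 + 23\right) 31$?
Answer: $\frac{i \sqrt{516097018}}{2} \approx 11359.0 i$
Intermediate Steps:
$a = -496$ ($a = \left(-16\right) 31 = -496$)
$m = \frac{16177}{2}$ ($m = 3 + \frac{1}{2} \cdot 16171 = 3 + \frac{16171}{2} = \frac{16177}{2} \approx 8088.5$)
$\sqrt{m + \left(-11606 - 11083\right) \left(a + 6183\right)} = \sqrt{\frac{16177}{2} + \left(-11606 - 11083\right) \left(-496 + 6183\right)} = \sqrt{\frac{16177}{2} - 129032343} = \sqrt{- \frac{258048509}{2}} = \frac{i \sqrt{516097018}}{2}$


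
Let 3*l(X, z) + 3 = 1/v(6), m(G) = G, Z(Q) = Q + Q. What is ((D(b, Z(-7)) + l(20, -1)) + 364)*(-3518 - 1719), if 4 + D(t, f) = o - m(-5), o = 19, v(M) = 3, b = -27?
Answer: -18057176/9 ≈ -2.0064e+6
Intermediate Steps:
Z(Q) = 2*Q
l(X, z) = -8/9 (l(X, z) = -1 + (1/3)/3 = -1 + (1/3)*(1/3) = -1 + 1/9 = -8/9)
D(t, f) = 20 (D(t, f) = -4 + (19 - 1*(-5)) = -4 + (19 + 5) = -4 + 24 = 20)
((D(b, Z(-7)) + l(20, -1)) + 364)*(-3518 - 1719) = ((20 - 8/9) + 364)*(-3518 - 1719) = (172/9 + 364)*(-5237) = (3448/9)*(-5237) = -18057176/9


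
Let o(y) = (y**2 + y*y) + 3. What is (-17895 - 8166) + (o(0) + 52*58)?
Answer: -23042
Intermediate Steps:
o(y) = 3 + 2*y**2 (o(y) = (y**2 + y**2) + 3 = 2*y**2 + 3 = 3 + 2*y**2)
(-17895 - 8166) + (o(0) + 52*58) = (-17895 - 8166) + ((3 + 2*0**2) + 52*58) = -26061 + ((3 + 2*0) + 3016) = -26061 + ((3 + 0) + 3016) = -26061 + (3 + 3016) = -26061 + 3019 = -23042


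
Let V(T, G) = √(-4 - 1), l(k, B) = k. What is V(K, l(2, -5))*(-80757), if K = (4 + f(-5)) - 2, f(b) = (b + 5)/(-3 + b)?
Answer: -80757*I*√5 ≈ -1.8058e+5*I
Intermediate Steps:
f(b) = (5 + b)/(-3 + b)
K = 2 (K = (4 + (5 - 5)/(-3 - 5)) - 2 = (4 + 0/(-8)) - 2 = (4 - ⅛*0) - 2 = (4 + 0) - 2 = 4 - 2 = 2)
V(T, G) = I*√5 (V(T, G) = √(-5) = I*√5)
V(K, l(2, -5))*(-80757) = (I*√5)*(-80757) = -80757*I*√5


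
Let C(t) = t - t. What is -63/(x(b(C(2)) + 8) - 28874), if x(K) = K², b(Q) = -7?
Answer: 63/28873 ≈ 0.0021820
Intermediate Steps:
C(t) = 0
-63/(x(b(C(2)) + 8) - 28874) = -63/((-7 + 8)² - 28874) = -63/(1² - 28874) = -63/(1 - 28874) = -63/(-28873) = -1/28873*(-63) = 63/28873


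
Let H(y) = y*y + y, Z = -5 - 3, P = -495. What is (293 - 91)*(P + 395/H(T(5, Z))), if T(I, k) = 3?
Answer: -560045/6 ≈ -93341.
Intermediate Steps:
Z = -8
H(y) = y + y² (H(y) = y² + y = y + y²)
(293 - 91)*(P + 395/H(T(5, Z))) = (293 - 91)*(-495 + 395/((3*(1 + 3)))) = 202*(-495 + 395/((3*4))) = 202*(-495 + 395/12) = 202*(-5545/12) = -560045/6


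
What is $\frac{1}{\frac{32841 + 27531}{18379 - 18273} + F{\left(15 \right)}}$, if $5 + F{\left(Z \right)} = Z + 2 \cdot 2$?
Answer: $\frac{53}{30928} \approx 0.0017137$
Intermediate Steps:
$F{\left(Z \right)} = -1 + Z$ ($F{\left(Z \right)} = -5 + \left(Z + 2 \cdot 2\right) = -5 + \left(Z + 4\right) = -5 + \left(4 + Z\right) = -1 + Z$)
$\frac{1}{\frac{32841 + 27531}{18379 - 18273} + F{\left(15 \right)}} = \frac{1}{\frac{32841 + 27531}{18379 - 18273} + \left(-1 + 15\right)} = \frac{1}{\frac{60372}{106} + 14} = \frac{1}{60372 \cdot \frac{1}{106} + 14} = \frac{1}{\frac{30186}{53} + 14} = \frac{1}{\frac{30928}{53}} = \frac{53}{30928}$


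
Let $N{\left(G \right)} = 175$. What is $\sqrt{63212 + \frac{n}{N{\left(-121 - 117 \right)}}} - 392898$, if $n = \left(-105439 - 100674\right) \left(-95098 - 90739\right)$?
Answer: $-392898 + \frac{\sqrt{268201385767}}{35} \approx -3.781 \cdot 10^{5}$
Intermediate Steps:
$n = 38303421581$ ($n = \left(-206113\right) \left(-185837\right) = 38303421581$)
$\sqrt{63212 + \frac{n}{N{\left(-121 - 117 \right)}}} - 392898 = \sqrt{63212 + \frac{38303421581}{175}} - 392898 = \sqrt{\frac{38314483681}{175}} - 392898 = \frac{\sqrt{268201385767}}{35} - 392898 = -392898 + \frac{\sqrt{268201385767}}{35}$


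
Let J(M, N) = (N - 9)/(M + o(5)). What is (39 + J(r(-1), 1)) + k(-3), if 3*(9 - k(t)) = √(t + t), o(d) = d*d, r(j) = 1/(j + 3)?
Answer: 2432/51 - I*√6/3 ≈ 47.686 - 0.8165*I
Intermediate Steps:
r(j) = 1/(3 + j)
o(d) = d²
k(t) = 9 - √2*√t/3 (k(t) = 9 - √(t + t)/3 = 9 - √2*√t/3)
J(M, N) = (-9 + N)/(25 + M) (J(M, N) = (N - 9)/(M + 5²) = (-9 + N)/(M + 25) = (-9 + N)/(25 + M))
(39 + J(r(-1), 1)) + k(-3) = (39 + (-9 + 1)/(25 + 1/(3 - 1))) + (9 - √2*√(-3)/3) = (39 - 8/(25 + 1/2)) + (9 - √2*I*√3/3) = (39 - 8/(25 + ½)) + (9 - I*√6/3) = (39 - 8/(51/2)) + (9 - I*√6/3) = (39 + (2/51)*(-8)) + (9 - I*√6/3) = (39 - 16/51) + (9 - I*√6/3) = 1973/51 + (9 - I*√6/3) = 2432/51 - I*√6/3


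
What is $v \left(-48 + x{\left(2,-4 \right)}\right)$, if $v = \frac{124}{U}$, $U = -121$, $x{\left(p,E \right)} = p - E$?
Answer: $\frac{5208}{121} \approx 43.041$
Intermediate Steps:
$v = - \frac{124}{121}$ ($v = \frac{124}{-121} = 124 \left(- \frac{1}{121}\right) = - \frac{124}{121} \approx -1.0248$)
$v \left(-48 + x{\left(2,-4 \right)}\right) = - \frac{124 \left(-48 + \left(2 - -4\right)\right)}{121} = - \frac{124 \left(-48 + \left(2 + 4\right)\right)}{121} = - \frac{124 \left(-48 + 6\right)}{121} = \left(- \frac{124}{121}\right) \left(-42\right) = \frac{5208}{121}$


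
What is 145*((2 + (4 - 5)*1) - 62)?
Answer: -8845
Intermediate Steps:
145*((2 + (4 - 5)*1) - 62) = 145*((2 - 1*1) - 62) = 145*((2 - 1) - 62) = 145*(1 - 62) = 145*(-61) = -8845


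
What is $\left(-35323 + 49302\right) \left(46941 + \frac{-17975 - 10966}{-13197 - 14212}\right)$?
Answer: $\frac{17985868008990}{27409} \approx 6.562 \cdot 10^{8}$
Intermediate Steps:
$\left(-35323 + 49302\right) \left(46941 + \frac{-17975 - 10966}{-13197 - 14212}\right) = 13979 \left(46941 - \frac{28941}{-27409}\right) = 13979 \left(46941 - - \frac{28941}{27409}\right) = 13979 \left(46941 + \frac{28941}{27409}\right) = 13979 \cdot \frac{1286634810}{27409} = \frac{17985868008990}{27409}$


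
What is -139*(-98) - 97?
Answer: 13525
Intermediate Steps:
-139*(-98) - 97 = 13622 - 97 = 13525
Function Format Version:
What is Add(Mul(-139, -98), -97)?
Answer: 13525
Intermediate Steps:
Add(Mul(-139, -98), -97) = Add(13622, -97) = 13525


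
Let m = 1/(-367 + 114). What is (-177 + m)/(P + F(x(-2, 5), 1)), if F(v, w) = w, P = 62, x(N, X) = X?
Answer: -44782/15939 ≈ -2.8096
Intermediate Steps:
m = -1/253 (m = 1/(-253) = -1/253 ≈ -0.0039526)
(-177 + m)/(P + F(x(-2, 5), 1)) = (-177 - 1/253)/(62 + 1) = -44782/253/63 = -44782/253*1/63 = -44782/15939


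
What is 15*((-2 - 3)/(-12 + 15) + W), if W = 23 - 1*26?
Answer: -70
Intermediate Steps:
W = -3 (W = 23 - 26 = -3)
15*((-2 - 3)/(-12 + 15) + W) = 15*((-2 - 3)/(-12 + 15) - 3) = 15*(-5/3 - 3) = 15*(-14/3) = -70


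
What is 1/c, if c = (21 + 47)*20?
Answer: 1/1360 ≈ 0.00073529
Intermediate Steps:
c = 1360 (c = 68*20 = 1360)
1/c = 1/1360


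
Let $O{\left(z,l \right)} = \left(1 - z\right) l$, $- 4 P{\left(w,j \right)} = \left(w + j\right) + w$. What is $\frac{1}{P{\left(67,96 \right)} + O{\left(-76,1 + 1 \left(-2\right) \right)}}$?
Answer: $- \frac{2}{269} \approx -0.0074349$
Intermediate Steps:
$P{\left(w,j \right)} = - \frac{w}{2} - \frac{j}{4}$ ($P{\left(w,j \right)} = - \frac{\left(w + j\right) + w}{4} = - \frac{\left(j + w\right) + w}{4} = - \frac{j + 2 w}{4} = - \frac{w}{2} - \frac{j}{4}$)
$O{\left(z,l \right)} = l \left(1 - z\right)$
$\frac{1}{P{\left(67,96 \right)} + O{\left(-76,1 + 1 \left(-2\right) \right)}} = \frac{1}{\left(\left(- \frac{1}{2}\right) 67 - 24\right) + \left(1 + 1 \left(-2\right)\right) \left(1 - -76\right)} = \frac{1}{\left(- \frac{67}{2} - 24\right) + \left(1 - 2\right) \left(1 + 76\right)} = \frac{1}{- \frac{115}{2} - 77} = \frac{1}{- \frac{269}{2}} = - \frac{2}{269}$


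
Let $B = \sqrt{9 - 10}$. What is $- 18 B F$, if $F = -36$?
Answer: $648 i \approx 648.0 i$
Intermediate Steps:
$B = i$ ($B = \sqrt{-1} = i \approx 1.0 i$)
$- 18 B F = - 18 i \left(-36\right) = 648 i$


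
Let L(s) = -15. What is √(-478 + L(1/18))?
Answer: I*√493 ≈ 22.204*I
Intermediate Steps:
√(-478 + L(1/18)) = √(-478 - 15) = √(-493) = I*√493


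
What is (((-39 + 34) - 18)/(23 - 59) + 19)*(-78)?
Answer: -9191/6 ≈ -1531.8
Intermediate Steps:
(((-39 + 34) - 18)/(23 - 59) + 19)*(-78) = ((-5 - 18)/(-36) + 19)*(-78) = (-23*(-1/36) + 19)*(-78) = (23/36 + 19)*(-78) = (707/36)*(-78) = -9191/6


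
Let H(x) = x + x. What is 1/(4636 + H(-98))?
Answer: 1/4440 ≈ 0.00022523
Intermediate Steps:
H(x) = 2*x
1/(4636 + H(-98)) = 1/(4636 + 2*(-98)) = 1/(4636 - 196) = 1/4440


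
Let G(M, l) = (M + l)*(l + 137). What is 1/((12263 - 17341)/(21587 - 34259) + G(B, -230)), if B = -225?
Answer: 6336/268110379 ≈ 2.3632e-5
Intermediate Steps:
G(M, l) = (137 + l)*(M + l) (G(M, l) = (M + l)*(137 + l) = (137 + l)*(M + l))
1/((12263 - 17341)/(21587 - 34259) + G(B, -230)) = 1/((12263 - 17341)/(21587 - 34259) + ((-230)² + 137*(-225) + 137*(-230) - 225*(-230))) = 1/(-5078/(-12672) + (52900 - 30825 - 31510 + 51750)) = 1/(-5078*(-1/12672) + 42315) = 1/(2539/6336 + 42315) = 1/(268110379/6336) = 6336/268110379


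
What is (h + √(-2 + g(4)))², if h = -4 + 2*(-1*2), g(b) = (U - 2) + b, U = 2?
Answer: (8 - √2)² ≈ 43.373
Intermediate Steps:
g(b) = b (g(b) = (2 - 2) + b = 0 + b = b)
h = -8 (h = -4 + 2*(-2) = -4 - 4 = -8)
(h + √(-2 + g(4)))² = (-8 + √(-2 + 4))² = (-8 + √2)²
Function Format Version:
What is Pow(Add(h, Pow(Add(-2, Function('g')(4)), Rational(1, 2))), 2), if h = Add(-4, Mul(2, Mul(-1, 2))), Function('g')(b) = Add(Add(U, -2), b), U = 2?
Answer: Pow(Add(8, Mul(-1, Pow(2, Rational(1, 2)))), 2) ≈ 43.373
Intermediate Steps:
Function('g')(b) = b (Function('g')(b) = Add(Add(2, -2), b) = Add(0, b) = b)
h = -8 (h = Add(-4, Mul(2, -2)) = Add(-4, -4) = -8)
Pow(Add(h, Pow(Add(-2, Function('g')(4)), Rational(1, 2))), 2) = Pow(Add(-8, Pow(Add(-2, 4), Rational(1, 2))), 2) = Pow(Add(-8, Pow(2, Rational(1, 2))), 2)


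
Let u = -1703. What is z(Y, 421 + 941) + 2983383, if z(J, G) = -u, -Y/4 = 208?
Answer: 2985086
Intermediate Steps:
Y = -832 (Y = -4*208 = -832)
z(J, G) = 1703 (z(J, G) = -1*(-1703) = 1703)
z(Y, 421 + 941) + 2983383 = 1703 + 2983383 = 2985086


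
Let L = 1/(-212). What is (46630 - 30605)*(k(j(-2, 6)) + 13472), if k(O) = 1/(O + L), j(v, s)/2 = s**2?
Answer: 3295114151700/15263 ≈ 2.1589e+8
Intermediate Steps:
j(v, s) = 2*s**2
L = -1/212 ≈ -0.0047170
k(O) = 1/(-1/212 + O) (k(O) = 1/(O - 1/212) = 1/(-1/212 + O))
(46630 - 30605)*(k(j(-2, 6)) + 13472) = (46630 - 30605)*(212/(-1 + 212*(2*6**2)) + 13472) = 16025*(212/(-1 + 212*(2*36)) + 13472) = 16025*(212/(-1 + 212*72) + 13472) = 16025*(212/(-1 + 15264) + 13472) = 16025*(212/15263 + 13472) = 16025*(205623348/15263) = 3295114151700/15263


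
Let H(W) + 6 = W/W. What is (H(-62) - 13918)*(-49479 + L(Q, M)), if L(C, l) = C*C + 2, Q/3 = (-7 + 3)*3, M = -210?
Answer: 670824063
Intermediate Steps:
H(W) = -5 (H(W) = -6 + W/W = -6 + 1 = -5)
Q = -36 (Q = 3*((-7 + 3)*3) = 3*(-4*3) = 3*(-12) = -36)
L(C, l) = 2 + C² (L(C, l) = C² + 2 = 2 + C²)
(H(-62) - 13918)*(-49479 + L(Q, M)) = (-5 - 13918)*(-49479 + (2 + (-36)²)) = -13923*(-49479 + (2 + 1296)) = -13923*(-49479 + 1298) = -13923*(-48181) = 670824063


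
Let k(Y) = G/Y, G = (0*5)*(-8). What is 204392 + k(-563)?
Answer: 204392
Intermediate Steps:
G = 0 (G = 0*(-8) = 0)
k(Y) = 0 (k(Y) = 0/Y = 0)
204392 + k(-563) = 204392 + 0 = 204392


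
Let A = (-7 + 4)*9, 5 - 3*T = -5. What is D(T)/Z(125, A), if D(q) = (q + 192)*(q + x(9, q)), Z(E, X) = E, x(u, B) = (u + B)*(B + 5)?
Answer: 111926/675 ≈ 165.82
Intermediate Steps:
T = 10/3 (T = 5/3 - ⅓*(-5) = 5/3 + 5/3 = 10/3 ≈ 3.3333)
x(u, B) = (5 + B)*(B + u) (x(u, B) = (B + u)*(5 + B) = (5 + B)*(B + u))
A = -27 (A = -3*9 = -27)
D(q) = (192 + q)*(45 + q² + 15*q) (D(q) = (q + 192)*(q + (q² + 5*q + 5*9 + q*9)) = (192 + q)*(q + (q² + 5*q + 45 + 9*q)) = (192 + q)*(q + (45 + q² + 14*q)) = (192 + q)*(45 + q² + 15*q))
D(T)/Z(125, A) = (8640 + (10/3)³ + 207*(10/3)² + 2925*(10/3))/125 = (8640 + 1000/27 + 207*(100/9) + 9750)*(1/125) = (8640 + 1000/27 + 2300 + 9750)*(1/125) = (559630/27)*(1/125) = 111926/675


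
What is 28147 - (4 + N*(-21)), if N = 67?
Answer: 29550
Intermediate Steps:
28147 - (4 + N*(-21)) = 28147 - (4 + 67*(-21)) = 28147 - (4 - 1407) = 28147 - 1*(-1403) = 28147 + 1403 = 29550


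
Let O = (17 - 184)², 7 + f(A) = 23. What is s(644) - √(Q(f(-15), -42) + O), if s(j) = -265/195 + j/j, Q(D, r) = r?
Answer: -14/39 - √27847 ≈ -167.23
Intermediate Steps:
f(A) = 16 (f(A) = -7 + 23 = 16)
s(j) = -14/39 (s(j) = -265*1/195 + 1 = -53/39 + 1 = -14/39)
O = 27889 (O = (-167)² = 27889)
s(644) - √(Q(f(-15), -42) + O) = -14/39 - √(-42 + 27889) = -14/39 - √27847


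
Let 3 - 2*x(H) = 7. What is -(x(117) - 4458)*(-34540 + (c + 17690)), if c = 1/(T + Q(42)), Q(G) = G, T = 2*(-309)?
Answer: -10821745115/144 ≈ -7.5151e+7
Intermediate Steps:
x(H) = -2 (x(H) = 3/2 - 1/2*7 = 3/2 - 7/2 = -2)
T = -618
c = -1/576 (c = 1/(-618 + 42) = 1/(-576) = -1/576 ≈ -0.0017361)
-(x(117) - 4458)*(-34540 + (c + 17690)) = -(-2 - 4458)*(-34540 + (-1/576 + 17690)) = -(-4460)*(-34540 + 10189439/576) = -(-4460)*(-9705601)/576 = -1*10821745115/144 = -10821745115/144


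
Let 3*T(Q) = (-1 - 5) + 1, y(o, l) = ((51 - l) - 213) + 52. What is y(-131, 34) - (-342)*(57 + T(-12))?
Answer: 18780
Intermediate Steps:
y(o, l) = -110 - l (y(o, l) = (-162 - l) + 52 = -110 - l)
T(Q) = -5/3 (T(Q) = ((-1 - 5) + 1)/3 = (-6 + 1)/3 = (⅓)*(-5) = -5/3)
y(-131, 34) - (-342)*(57 + T(-12)) = (-110 - 1*34) - (-342)*(57 - 5/3) = (-110 - 34) - (-342)*166/3 = -144 - 1*(-18924) = -144 + 18924 = 18780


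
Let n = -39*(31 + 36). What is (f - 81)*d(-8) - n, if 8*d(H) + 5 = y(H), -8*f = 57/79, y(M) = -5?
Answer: 6861909/2528 ≈ 2714.4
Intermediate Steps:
f = -57/632 (f = -57/(8*79) = -⅛*57/79 = -57/632 ≈ -0.090190)
d(H) = -5/4 (d(H) = -5/8 + (⅛)*(-5) = -5/8 - 5/8 = -5/4)
n = -2613 (n = -39*67 = -2613)
(f - 81)*d(-8) - n = (-57/632 - 81)*(-5/4) - 1*(-2613) = -51249/632*(-5/4) + 2613 = 256245/2528 + 2613 = 6861909/2528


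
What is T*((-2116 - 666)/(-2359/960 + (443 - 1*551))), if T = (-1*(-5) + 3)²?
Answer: 170926080/106039 ≈ 1611.9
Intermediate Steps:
T = 64 (T = (5 + 3)² = 8² = 64)
T*((-2116 - 666)/(-2359/960 + (443 - 1*551))) = 64*((-2116 - 666)/(-2359/960 + (443 - 1*551))) = 64*(-2782/(-2359*1/960 + (443 - 551))) = 64*(-2782/(-2359/960 - 108)) = 64*(-2782/(-106039/960)) = 64*(-2782*(-960/106039)) = 64*(2670720/106039) = 170926080/106039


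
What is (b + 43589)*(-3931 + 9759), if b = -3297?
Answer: 234821776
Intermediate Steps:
(b + 43589)*(-3931 + 9759) = (-3297 + 43589)*(-3931 + 9759) = 40292*5828 = 234821776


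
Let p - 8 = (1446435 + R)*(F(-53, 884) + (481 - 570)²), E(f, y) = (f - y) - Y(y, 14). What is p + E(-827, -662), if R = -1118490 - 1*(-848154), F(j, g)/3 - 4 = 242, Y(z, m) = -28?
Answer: 10183841112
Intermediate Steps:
F(j, g) = 738 (F(j, g) = 12 + 3*242 = 12 + 726 = 738)
E(f, y) = 28 + f - y (E(f, y) = (f - y) - 1*(-28) = (f - y) + 28 = 28 + f - y)
R = -270336 (R = -1118490 + 848154 = -270336)
p = 10183841249 (p = 8 + (1446435 - 270336)*(738 + (481 - 570)²) = 8 + 1176099*(738 + (-89)²) = 8 + 1176099*(738 + 7921) = 8 + 1176099*8659 = 8 + 10183841241 = 10183841249)
p + E(-827, -662) = 10183841249 + (28 - 827 - 1*(-662)) = 10183841249 + (28 - 827 + 662) = 10183841249 - 137 = 10183841112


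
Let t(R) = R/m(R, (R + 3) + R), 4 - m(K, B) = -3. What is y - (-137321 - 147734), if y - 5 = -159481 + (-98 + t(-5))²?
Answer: 6630852/49 ≈ 1.3532e+5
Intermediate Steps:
m(K, B) = 7 (m(K, B) = 4 - 1*(-3) = 4 + 3 = 7)
t(R) = R/7
y = -7336843/49 (y = 5 + (-159481 + (-98 + (⅐)*(-5))²) = 5 + (-159481 + (-98 - 5/7)²) = 5 + (-159481 + (-691/7)²) = 5 + (-159481 + 477481/49) = 5 - 7337088/49 = -7336843/49 ≈ -1.4973e+5)
y - (-137321 - 147734) = -7336843/49 - (-137321 - 147734) = -7336843/49 - 1*(-285055) = -7336843/49 + 285055 = 6630852/49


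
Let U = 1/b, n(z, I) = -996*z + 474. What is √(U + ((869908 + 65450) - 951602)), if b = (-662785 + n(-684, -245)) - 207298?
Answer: I*√576237041310445/188345 ≈ 127.45*I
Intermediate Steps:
n(z, I) = 474 - 996*z
b = -188345 (b = (-662785 + (474 - 996*(-684))) - 207298 = (-662785 + (474 + 681264)) - 207298 = (-662785 + 681738) - 207298 = 18953 - 207298 = -188345)
U = -1/188345 (U = 1/(-188345) = -1/188345 ≈ -5.3094e-6)
√(U + ((869908 + 65450) - 951602)) = √(-1/188345 + ((869908 + 65450) - 951602)) = √(-1/188345 + (935358 - 951602)) = √(-1/188345 - 16244) = √(-3059476181/188345) = I*√576237041310445/188345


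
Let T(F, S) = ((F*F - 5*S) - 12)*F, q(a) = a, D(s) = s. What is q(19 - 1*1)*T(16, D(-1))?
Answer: 71712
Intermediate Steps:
T(F, S) = F*(-12 + F**2 - 5*S) (T(F, S) = ((F**2 - 5*S) - 12)*F = (-12 + F**2 - 5*S)*F = F*(-12 + F**2 - 5*S))
q(19 - 1*1)*T(16, D(-1)) = (19 - 1*1)*(16*(-12 + 16**2 - 5*(-1))) = (19 - 1)*(16*(-12 + 256 + 5)) = 18*(16*249) = 18*3984 = 71712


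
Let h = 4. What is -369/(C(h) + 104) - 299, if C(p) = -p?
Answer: -30269/100 ≈ -302.69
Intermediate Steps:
-369/(C(h) + 104) - 299 = -369/(-1*4 + 104) - 299 = -369/(-4 + 104) - 299 = -369/100 - 299 = -30269/100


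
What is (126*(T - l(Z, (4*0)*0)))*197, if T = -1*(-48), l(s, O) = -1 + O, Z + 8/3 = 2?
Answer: 1216278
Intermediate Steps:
Z = -⅔ (Z = -8/3 + 2 = -⅔ ≈ -0.66667)
T = 48
(126*(T - l(Z, (4*0)*0)))*197 = (126*(48 - (-1 + (4*0)*0)))*197 = (126*(48 - (-1 + 0*0)))*197 = (126*(48 - (-1 + 0)))*197 = (126*(48 - 1*(-1)))*197 = (126*(48 + 1))*197 = (126*49)*197 = 6174*197 = 1216278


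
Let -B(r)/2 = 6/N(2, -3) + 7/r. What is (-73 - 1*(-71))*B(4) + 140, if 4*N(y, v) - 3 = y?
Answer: 831/5 ≈ 166.20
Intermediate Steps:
N(y, v) = 3/4 + y/4
B(r) = -48/5 - 14/r (B(r) = -2*(6/(3/4 + (1/4)*2) + 7/r) = -2*(6/(3/4 + 1/2) + 7/r) = -2*(6/(5/4) + 7/r) = -2*(6*(4/5) + 7/r) = -2*(24/5 + 7/r) = -48/5 - 14/r)
(-73 - 1*(-71))*B(4) + 140 = (-73 - 1*(-71))*(-48/5 - 14/4) + 140 = (-73 + 71)*(-48/5 - 14*1/4) + 140 = -2*(-48/5 - 7/2) + 140 = -2*(-131/10) + 140 = 131/5 + 140 = 831/5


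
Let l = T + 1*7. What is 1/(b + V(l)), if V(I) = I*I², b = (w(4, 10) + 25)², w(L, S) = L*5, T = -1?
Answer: 1/2241 ≈ 0.00044623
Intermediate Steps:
w(L, S) = 5*L
l = 6 (l = -1 + 1*7 = -1 + 7 = 6)
b = 2025 (b = (5*4 + 25)² = (20 + 25)² = 45² = 2025)
V(I) = I³
1/(b + V(l)) = 1/(2025 + 6³) = 1/(2025 + 216) = 1/2241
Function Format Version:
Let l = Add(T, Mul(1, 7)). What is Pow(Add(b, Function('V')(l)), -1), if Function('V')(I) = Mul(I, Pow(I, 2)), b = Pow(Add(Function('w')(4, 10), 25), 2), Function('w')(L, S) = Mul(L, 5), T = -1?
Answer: Rational(1, 2241) ≈ 0.00044623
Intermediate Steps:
Function('w')(L, S) = Mul(5, L)
l = 6 (l = Add(-1, Mul(1, 7)) = Add(-1, 7) = 6)
b = 2025 (b = Pow(Add(Mul(5, 4), 25), 2) = Pow(Add(20, 25), 2) = Pow(45, 2) = 2025)
Function('V')(I) = Pow(I, 3)
Pow(Add(b, Function('V')(l)), -1) = Pow(Add(2025, Pow(6, 3)), -1) = Pow(Add(2025, 216), -1) = Pow(2241, -1) = Rational(1, 2241)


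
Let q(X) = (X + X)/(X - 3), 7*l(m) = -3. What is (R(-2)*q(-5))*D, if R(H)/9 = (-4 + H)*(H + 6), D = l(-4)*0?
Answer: 0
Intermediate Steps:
l(m) = -3/7 (l(m) = (⅐)*(-3) = -3/7)
D = 0 (D = -3/7*0 = 0)
R(H) = 9*(-4 + H)*(6 + H) (R(H) = 9*((-4 + H)*(H + 6)) = 9*((-4 + H)*(6 + H)) = 9*(-4 + H)*(6 + H))
q(X) = 2*X/(-3 + X) (q(X) = (2*X)/(-3 + X) = 2*X/(-3 + X))
(R(-2)*q(-5))*D = ((-216 + 9*(-2)² + 18*(-2))*(2*(-5)/(-3 - 5)))*0 = ((-216 + 9*4 - 36)*(2*(-5)/(-8)))*0 = ((-216 + 36 - 36)*(2*(-5)*(-⅛)))*0 = -216*5/4*0 = -270*0 = 0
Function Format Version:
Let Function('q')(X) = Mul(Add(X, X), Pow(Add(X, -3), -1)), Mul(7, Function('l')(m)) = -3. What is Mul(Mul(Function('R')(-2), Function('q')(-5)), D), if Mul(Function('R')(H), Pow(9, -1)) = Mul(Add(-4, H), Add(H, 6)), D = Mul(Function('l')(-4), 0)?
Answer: 0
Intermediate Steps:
Function('l')(m) = Rational(-3, 7) (Function('l')(m) = Mul(Rational(1, 7), -3) = Rational(-3, 7))
D = 0 (D = Mul(Rational(-3, 7), 0) = 0)
Function('R')(H) = Mul(9, Add(-4, H), Add(6, H)) (Function('R')(H) = Mul(9, Mul(Add(-4, H), Add(H, 6))) = Mul(9, Mul(Add(-4, H), Add(6, H))) = Mul(9, Add(-4, H), Add(6, H)))
Function('q')(X) = Mul(2, X, Pow(Add(-3, X), -1)) (Function('q')(X) = Mul(Mul(2, X), Pow(Add(-3, X), -1)) = Mul(2, X, Pow(Add(-3, X), -1)))
Mul(Mul(Function('R')(-2), Function('q')(-5)), D) = Mul(Mul(Add(-216, Mul(9, Pow(-2, 2)), Mul(18, -2)), Mul(2, -5, Pow(Add(-3, -5), -1))), 0) = Mul(Mul(Add(-216, Mul(9, 4), -36), Mul(2, -5, Pow(-8, -1))), 0) = Mul(Mul(Add(-216, 36, -36), Mul(2, -5, Rational(-1, 8))), 0) = Mul(Mul(-216, Rational(5, 4)), 0) = Mul(-270, 0) = 0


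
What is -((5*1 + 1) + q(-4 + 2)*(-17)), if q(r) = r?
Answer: -40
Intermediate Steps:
-((5*1 + 1) + q(-4 + 2)*(-17)) = -((5*1 + 1) + (-4 + 2)*(-17)) = -((5 + 1) - 2*(-17)) = -(6 + 34) = -1*40 = -40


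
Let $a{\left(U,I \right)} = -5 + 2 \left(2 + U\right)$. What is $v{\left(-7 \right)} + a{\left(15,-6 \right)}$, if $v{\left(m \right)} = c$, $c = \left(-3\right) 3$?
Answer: $20$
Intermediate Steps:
$c = -9$
$v{\left(m \right)} = -9$
$a{\left(U,I \right)} = -1 + 2 U$ ($a{\left(U,I \right)} = -5 + \left(4 + 2 U\right) = -1 + 2 U$)
$v{\left(-7 \right)} + a{\left(15,-6 \right)} = -9 + \left(-1 + 2 \cdot 15\right) = -9 + \left(-1 + 30\right) = -9 + 29 = 20$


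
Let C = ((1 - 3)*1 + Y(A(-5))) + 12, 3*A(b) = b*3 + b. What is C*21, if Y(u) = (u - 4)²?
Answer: 7798/3 ≈ 2599.3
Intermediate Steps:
A(b) = 4*b/3 (A(b) = (b*3 + b)/3 = (3*b + b)/3 = (4*b)/3 = 4*b/3)
Y(u) = (-4 + u)²
C = 1114/9 (C = ((1 - 3)*1 + (-4 + (4/3)*(-5))²) + 12 = (-2*1 + (-4 - 20/3)²) + 12 = (-2 + (-32/3)²) + 12 = (-2 + 1024/9) + 12 = 1006/9 + 12 = 1114/9 ≈ 123.78)
C*21 = (1114/9)*21 = 7798/3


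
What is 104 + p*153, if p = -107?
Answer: -16267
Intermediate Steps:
104 + p*153 = 104 - 107*153 = 104 - 16371 = -16267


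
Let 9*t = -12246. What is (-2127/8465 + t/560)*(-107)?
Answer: 407964143/1422120 ≈ 286.87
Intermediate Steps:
t = -4082/3 (t = (1/9)*(-12246) = -4082/3 ≈ -1360.7)
(-2127/8465 + t/560)*(-107) = (-2127/8465 - 4082/3/560)*(-107) = (-2127*1/8465 - 4082/3*1/560)*(-107) = (-2127/8465 - 2041/840)*(-107) = -3812749/1422120*(-107) = 407964143/1422120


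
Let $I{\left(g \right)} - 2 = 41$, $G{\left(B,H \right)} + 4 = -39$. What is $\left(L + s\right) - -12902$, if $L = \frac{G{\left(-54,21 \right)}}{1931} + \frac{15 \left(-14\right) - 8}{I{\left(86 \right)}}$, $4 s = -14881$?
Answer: $\frac{3047861763}{332132} \approx 9176.7$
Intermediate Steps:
$G{\left(B,H \right)} = -43$ ($G{\left(B,H \right)} = -4 - 39 = -43$)
$s = - \frac{14881}{4}$ ($s = \frac{1}{4} \left(-14881\right) = - \frac{14881}{4} \approx -3720.3$)
$I{\left(g \right)} = 43$ ($I{\left(g \right)} = 2 + 41 = 43$)
$L = - \frac{422807}{83033}$ ($L = - \frac{43}{1931} + \frac{15 \left(-14\right) - 8}{43} = \left(-43\right) \frac{1}{1931} + \left(-210 - 8\right) \frac{1}{43} = - \frac{43}{1931} - \frac{218}{43} = - \frac{422807}{83033} \approx -5.092$)
$\left(L + s\right) - -12902 = \left(- \frac{422807}{83033} - \frac{14881}{4}\right) - -12902 = - \frac{1237305301}{332132} + 12902 = \frac{3047861763}{332132}$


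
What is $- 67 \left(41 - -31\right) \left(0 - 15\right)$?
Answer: $72360$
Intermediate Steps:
$- 67 \left(41 - -31\right) \left(0 - 15\right) = - 67 \left(41 + 31\right) \left(-15\right) = \left(-67\right) 72 \left(-15\right) = \left(-4824\right) \left(-15\right) = 72360$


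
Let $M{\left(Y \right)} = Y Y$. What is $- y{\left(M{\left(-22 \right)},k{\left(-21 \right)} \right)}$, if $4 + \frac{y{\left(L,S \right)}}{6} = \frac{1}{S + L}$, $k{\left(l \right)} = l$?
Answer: $\frac{11106}{463} \approx 23.987$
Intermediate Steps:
$M{\left(Y \right)} = Y^{2}$
$y{\left(L,S \right)} = -24 + \frac{6}{L + S}$ ($y{\left(L,S \right)} = -24 + \frac{6}{S + L} = -24 + \frac{6}{L + S}$)
$- y{\left(M{\left(-22 \right)},k{\left(-21 \right)} \right)} = - \frac{6 \left(1 - 4 \left(-22\right)^{2} - -84\right)}{\left(-22\right)^{2} - 21} = - \frac{6 \left(1 - 1936 + 84\right)}{484 - 21} = - \frac{6 \left(1 - 1936 + 84\right)}{463} = - \frac{6 \left(-1851\right)}{463} = \left(-1\right) \left(- \frac{11106}{463}\right) = \frac{11106}{463}$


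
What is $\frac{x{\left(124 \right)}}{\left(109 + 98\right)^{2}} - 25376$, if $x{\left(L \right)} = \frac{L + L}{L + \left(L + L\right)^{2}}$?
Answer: $- \frac{540406103326}{21295953} \approx -25376.0$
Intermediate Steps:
$x{\left(L \right)} = \frac{2 L}{L + 4 L^{2}}$ ($x{\left(L \right)} = \frac{2 L}{L + \left(2 L\right)^{2}} = \frac{2 L}{L + 4 L^{2}}$)
$\frac{x{\left(124 \right)}}{\left(109 + 98\right)^{2}} - 25376 = \frac{2 \frac{1}{1 + 4 \cdot 124}}{\left(109 + 98\right)^{2}} - 25376 = \frac{2 \frac{1}{1 + 496}}{207^{2}} - 25376 = \frac{2 \cdot \frac{1}{497}}{42849} - 25376 = 2 \cdot \frac{1}{497} \cdot \frac{1}{42849} - 25376 = \frac{2}{497} \cdot \frac{1}{42849} - 25376 = \frac{2}{21295953} - 25376 = - \frac{540406103326}{21295953}$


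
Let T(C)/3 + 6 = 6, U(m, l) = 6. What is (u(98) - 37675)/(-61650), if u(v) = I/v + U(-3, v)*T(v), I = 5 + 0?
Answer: 246143/402780 ≈ 0.61111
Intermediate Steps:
I = 5
T(C) = 0 (T(C) = -18 + 3*6 = -18 + 18 = 0)
u(v) = 5/v (u(v) = 5/v + 6*0 = 5/v + 0 = 5/v)
(u(98) - 37675)/(-61650) = (5/98 - 37675)/(-61650) = (5*(1/98) - 37675)*(-1/61650) = (5/98 - 37675)*(-1/61650) = -3692145/98*(-1/61650) = 246143/402780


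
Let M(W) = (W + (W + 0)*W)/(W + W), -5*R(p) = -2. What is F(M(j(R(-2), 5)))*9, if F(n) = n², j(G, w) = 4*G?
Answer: 1521/100 ≈ 15.210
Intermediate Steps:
R(p) = ⅖ (R(p) = -⅕*(-2) = ⅖)
M(W) = (W + W²)/(2*W) (M(W) = (W + W*W)/((2*W)) = (W + W²)*(1/(2*W)) = (W + W²)/(2*W))
F(M(j(R(-2), 5)))*9 = (½ + (4*(⅖))/2)²*9 = (½ + (½)*(8/5))²*9 = (½ + ⅘)²*9 = (13/10)²*9 = (169/100)*9 = 1521/100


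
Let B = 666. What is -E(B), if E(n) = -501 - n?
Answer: 1167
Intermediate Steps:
-E(B) = -(-501 - 1*666) = -(-501 - 666) = -1*(-1167) = 1167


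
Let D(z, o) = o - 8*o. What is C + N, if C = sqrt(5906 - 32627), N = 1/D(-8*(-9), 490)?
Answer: -1/3430 + 3*I*sqrt(2969) ≈ -0.00029155 + 163.47*I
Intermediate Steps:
D(z, o) = -7*o
N = -1/3430 (N = 1/(-7*490) = 1/(-3430) = -1/3430 ≈ -0.00029154)
C = 3*I*sqrt(2969) (C = sqrt(-26721) = 3*I*sqrt(2969) ≈ 163.47*I)
C + N = 3*I*sqrt(2969) - 1/3430 = -1/3430 + 3*I*sqrt(2969)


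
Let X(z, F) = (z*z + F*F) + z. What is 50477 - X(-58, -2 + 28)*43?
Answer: -120749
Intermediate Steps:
X(z, F) = z + F² + z² (X(z, F) = (z² + F²) + z = (F² + z²) + z = z + F² + z²)
50477 - X(-58, -2 + 28)*43 = 50477 - (-58 + (-2 + 28)² + (-58)²)*43 = 50477 - (-58 + 26² + 3364)*43 = 50477 - (-58 + 676 + 3364)*43 = 50477 - 3982*43 = 50477 - 1*171226 = 50477 - 171226 = -120749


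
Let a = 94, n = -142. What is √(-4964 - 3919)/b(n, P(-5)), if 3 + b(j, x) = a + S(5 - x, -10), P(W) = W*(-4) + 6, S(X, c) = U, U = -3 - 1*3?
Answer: 3*I*√987/85 ≈ 1.1088*I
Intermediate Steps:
U = -6 (U = -3 - 3 = -6)
S(X, c) = -6
P(W) = 6 - 4*W (P(W) = -4*W + 6 = 6 - 4*W)
b(j, x) = 85 (b(j, x) = -3 + (94 - 6) = -3 + 88 = 85)
√(-4964 - 3919)/b(n, P(-5)) = √(-4964 - 3919)/85 = √(-8883)*(1/85) = (3*I*√987)*(1/85) = 3*I*√987/85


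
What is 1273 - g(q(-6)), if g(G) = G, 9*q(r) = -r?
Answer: 3817/3 ≈ 1272.3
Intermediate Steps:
q(r) = -r/9 (q(r) = (-r)/9 = -r/9)
1273 - g(q(-6)) = 1273 - (-1)*(-6)/9 = 1273 - 1*2/3 = 1273 - 2/3 = 3817/3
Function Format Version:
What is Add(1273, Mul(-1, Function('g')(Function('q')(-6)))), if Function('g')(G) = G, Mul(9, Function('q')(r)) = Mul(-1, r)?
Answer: Rational(3817, 3) ≈ 1272.3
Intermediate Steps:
Function('q')(r) = Mul(Rational(-1, 9), r) (Function('q')(r) = Mul(Rational(1, 9), Mul(-1, r)) = Mul(Rational(-1, 9), r))
Add(1273, Mul(-1, Function('g')(Function('q')(-6)))) = Add(1273, Mul(-1, Mul(Rational(-1, 9), -6))) = Add(1273, Mul(-1, Rational(2, 3))) = Add(1273, Rational(-2, 3)) = Rational(3817, 3)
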